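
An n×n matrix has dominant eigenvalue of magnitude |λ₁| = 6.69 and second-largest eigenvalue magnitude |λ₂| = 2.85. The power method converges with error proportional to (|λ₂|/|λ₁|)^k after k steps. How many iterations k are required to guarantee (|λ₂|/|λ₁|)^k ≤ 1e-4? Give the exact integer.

|λ₂/λ₁| = 2.85/6.69 = 0.42601
Need k ≥ ln(1e-4) / ln(0.42601) = -9.2103 / -0.8533 ≈ 10.794
Smallest integer k satisfying the bound: 11

11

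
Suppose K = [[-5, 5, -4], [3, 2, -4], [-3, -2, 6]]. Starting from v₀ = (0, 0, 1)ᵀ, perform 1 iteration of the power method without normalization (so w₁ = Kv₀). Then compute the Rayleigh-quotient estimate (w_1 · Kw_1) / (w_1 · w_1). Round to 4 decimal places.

w1 = Kv₀ = ((-5)·0 + 5·0 + (-4)·1; 3·0 + 2·0 + (-4)·1; (-3)·0 + (-2)·0 + 6·1) = (-4, -4, 6)
Kw1 = (-24, -44, 56)
w1·Kw1 = (-4)·(-24) + (-4)·(-44) + 6·56 = 608; w1·w1 = (-4)·(-4) + (-4)·(-4) + 6·6 = 68
λ ≈ 608/68 = 8.9412

λ ≈ 8.9412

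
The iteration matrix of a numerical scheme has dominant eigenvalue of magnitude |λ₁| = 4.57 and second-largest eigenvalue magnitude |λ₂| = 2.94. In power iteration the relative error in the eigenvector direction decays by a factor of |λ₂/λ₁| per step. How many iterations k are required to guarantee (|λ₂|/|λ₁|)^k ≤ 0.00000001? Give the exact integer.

|λ₂/λ₁| = 2.94/4.57 = 0.64333
Need k ≥ ln(0.00000001) / ln(0.64333) = -18.4207 / -0.4411 ≈ 41.760
Smallest integer k satisfying the bound: 42

42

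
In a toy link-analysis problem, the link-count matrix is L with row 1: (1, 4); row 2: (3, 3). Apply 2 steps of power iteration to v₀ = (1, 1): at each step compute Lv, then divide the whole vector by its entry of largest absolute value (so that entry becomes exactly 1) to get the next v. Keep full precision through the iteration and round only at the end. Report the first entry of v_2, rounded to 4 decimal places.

Lv0 = (5.00000, 6.00000); divide by 6.00000 → v1 = (0.83333, 1.00000)
Lv1 = (4.83333, 5.50000); divide by 5.50000 → v2 = (0.87879, 1.00000)
Requested entry of v2: 29/33 = 0.8788

0.8788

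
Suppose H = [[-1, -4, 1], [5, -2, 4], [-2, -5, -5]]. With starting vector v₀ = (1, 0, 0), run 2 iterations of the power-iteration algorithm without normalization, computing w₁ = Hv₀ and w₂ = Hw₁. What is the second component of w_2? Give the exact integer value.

w1 = Hv₀ = (-1, 5, -2)
w2 = Hw1 = (-21, -23, -13)
The requested component of w2 is -23.

-23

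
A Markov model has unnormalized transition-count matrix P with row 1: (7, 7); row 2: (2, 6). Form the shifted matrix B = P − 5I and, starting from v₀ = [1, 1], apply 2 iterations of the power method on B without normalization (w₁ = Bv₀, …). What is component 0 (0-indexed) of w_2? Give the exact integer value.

39

B = P − 5I has rows (2, 7); (2, 1)
w1 = Bv₀ = (2·1 + 7·1; 2·1 + 1·1) = (9, 3)
w2 = Bw1 = (2·9 + 7·3; 2·9 + 1·3) = (39, 21)
Requested component of w2: 39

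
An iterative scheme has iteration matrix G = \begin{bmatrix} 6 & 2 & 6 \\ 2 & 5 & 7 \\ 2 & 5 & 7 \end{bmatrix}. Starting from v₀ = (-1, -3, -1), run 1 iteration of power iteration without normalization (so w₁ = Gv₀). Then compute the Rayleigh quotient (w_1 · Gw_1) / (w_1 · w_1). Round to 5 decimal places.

w1 = Gv₀ = (-18, -24, -24)
Gw1 = (-300, -324, -324)
w1·Gw1 = (-18)·(-300) + (-24)·(-324) + (-24)·(-324) = 20952; w1·w1 = (-18)·(-18) + (-24)·(-24) + (-24)·(-24) = 1476
λ ≈ 20952/1476 = 14.19512

14.19512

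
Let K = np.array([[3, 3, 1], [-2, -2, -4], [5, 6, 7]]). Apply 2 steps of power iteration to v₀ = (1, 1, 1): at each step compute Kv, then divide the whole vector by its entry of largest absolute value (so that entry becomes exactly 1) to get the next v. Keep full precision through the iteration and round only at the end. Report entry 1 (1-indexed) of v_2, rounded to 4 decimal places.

0.1327

Kv0 = (7.00000, -8.00000, 18.00000); divide by 18.00000 → v1 = (0.38889, -0.44444, 1.00000)
Kv1 = (0.83333, -3.88889, 6.27778); divide by 6.27778 → v2 = (0.13274, -0.61947, 1.00000)
Requested entry of v2: 15/113 = 0.1327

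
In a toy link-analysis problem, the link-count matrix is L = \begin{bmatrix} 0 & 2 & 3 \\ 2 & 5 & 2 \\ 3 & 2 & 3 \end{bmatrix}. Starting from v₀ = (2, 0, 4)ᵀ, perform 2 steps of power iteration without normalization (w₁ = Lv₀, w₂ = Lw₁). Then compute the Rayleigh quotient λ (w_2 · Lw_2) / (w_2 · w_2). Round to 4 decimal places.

w1 = Lv₀ = (0·2 + 2·0 + 3·4; 2·2 + 5·0 + 2·4; 3·2 + 2·0 + 3·4) = (12, 12, 18)
w2 = Lw1 = (0·12 + 2·12 + 3·18; 2·12 + 5·12 + 2·18; 3·12 + 2·12 + 3·18) = (78, 120, 114)
Lw2 = (582, 984, 816)
w2·Lw2 = 78·582 + 120·984 + 114·816 = 256500; w2·w2 = 78·78 + 120·120 + 114·114 = 33480
λ ≈ 256500/33480 = 7.6613

7.6613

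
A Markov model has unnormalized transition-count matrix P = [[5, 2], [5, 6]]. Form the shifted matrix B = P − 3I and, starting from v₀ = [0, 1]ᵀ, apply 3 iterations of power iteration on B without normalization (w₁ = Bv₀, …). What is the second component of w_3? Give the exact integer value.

B = P − 3I has rows (2, 2); (5, 3)
w1 = Bv₀ = (2, 3)
w2 = Bw1 = (10, 19)
w3 = Bw2 = (58, 107)
Requested component of w3: 107

107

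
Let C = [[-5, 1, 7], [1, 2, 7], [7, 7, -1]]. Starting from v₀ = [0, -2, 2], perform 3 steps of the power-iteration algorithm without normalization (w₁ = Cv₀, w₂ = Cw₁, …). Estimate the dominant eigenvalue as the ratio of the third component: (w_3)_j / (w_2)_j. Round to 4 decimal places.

w1 = Cv₀ = ((-5)·0 + 1·(-2) + 7·2; 1·0 + 2·(-2) + 7·2; 7·0 + 7·(-2) + (-1)·2) = (12, 10, -16)
w2 = Cw1 = ((-5)·12 + 1·10 + 7·(-16); 1·12 + 2·10 + 7·(-16); 7·12 + 7·10 + (-1)·(-16)) = (-162, -80, 170)
w3 = Cw2 = (1920, 868, -1864)
Ratio at component: -1864 / 170 = -10.9647

λ ≈ -10.9647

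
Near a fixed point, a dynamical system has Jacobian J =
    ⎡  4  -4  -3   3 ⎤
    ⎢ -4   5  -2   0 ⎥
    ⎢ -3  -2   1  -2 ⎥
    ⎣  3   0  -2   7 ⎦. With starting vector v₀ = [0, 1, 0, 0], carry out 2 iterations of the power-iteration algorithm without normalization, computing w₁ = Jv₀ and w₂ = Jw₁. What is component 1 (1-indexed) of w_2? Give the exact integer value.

w1 = Jv₀ = (4·0 + (-4)·1 + (-3)·0 + 3·0; (-4)·0 + 5·1 + (-2)·0 + 0·0; (-3)·0 + (-2)·1 + 1·0 + (-2)·0; 3·0 + 0·1 + (-2)·0 + 7·0) = (-4, 5, -2, 0)
w2 = Jw1 = (4·(-4) + (-4)·5 + (-3)·(-2) + 3·0; (-4)·(-4) + 5·5 + (-2)·(-2) + 0·0; (-3)·(-4) + (-2)·5 + 1·(-2) + (-2)·0; 3·(-4) + 0·5 + (-2)·(-2) + 7·0) = (-30, 45, 0, -8)
The requested component of w2 is -30.

-30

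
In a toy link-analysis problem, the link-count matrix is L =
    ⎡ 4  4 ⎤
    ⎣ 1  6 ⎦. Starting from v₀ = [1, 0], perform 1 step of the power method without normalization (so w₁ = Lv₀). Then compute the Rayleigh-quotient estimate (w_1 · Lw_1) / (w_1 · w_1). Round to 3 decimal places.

5.294

w1 = Lv₀ = (4, 1)
Lw1 = (20, 10)
w1·Lw1 = 4·20 + 1·10 = 90; w1·w1 = 4·4 + 1·1 = 17
λ ≈ 90/17 = 5.294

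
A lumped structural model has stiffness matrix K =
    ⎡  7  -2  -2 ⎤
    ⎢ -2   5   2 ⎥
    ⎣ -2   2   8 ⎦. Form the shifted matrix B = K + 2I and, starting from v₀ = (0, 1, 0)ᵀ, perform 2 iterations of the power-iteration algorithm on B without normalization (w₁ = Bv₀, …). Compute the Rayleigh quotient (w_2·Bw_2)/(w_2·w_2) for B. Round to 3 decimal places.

B = K + 2I has rows (9, -2, -2); (-2, 7, 2); (-2, 2, 10)
w1 = Bv₀ = (-2, 7, 2)
w2 = Bw1 = (-36, 57, 38)
Bw2 = (-514, 547, 566)
w2·Bw2 = 71191; w2·w2 = 5989; μ ≈ 71191/5989 = 11.887

μ ≈ 11.887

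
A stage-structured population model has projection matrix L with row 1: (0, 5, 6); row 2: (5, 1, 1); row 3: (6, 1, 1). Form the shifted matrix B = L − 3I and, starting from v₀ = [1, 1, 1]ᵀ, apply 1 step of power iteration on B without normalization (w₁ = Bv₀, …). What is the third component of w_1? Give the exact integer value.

B = L − 3I has rows (-3, 5, 6); (5, -2, 1); (6, 1, -2)
w1 = Bv₀ = ((-3)·1 + 5·1 + 6·1; 5·1 + (-2)·1 + 1·1; 6·1 + 1·1 + (-2)·1) = (8, 4, 5)
Requested component of w1: 5

5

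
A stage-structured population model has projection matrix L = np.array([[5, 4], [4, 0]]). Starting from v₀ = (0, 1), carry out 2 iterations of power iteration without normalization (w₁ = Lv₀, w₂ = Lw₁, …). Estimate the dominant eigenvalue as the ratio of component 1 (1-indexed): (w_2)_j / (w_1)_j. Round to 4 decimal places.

w1 = Lv₀ = (5·0 + 4·1; 4·0 + 0·1) = (4, 0)
w2 = Lw1 = (5·4 + 4·0; 4·4 + 0·0) = (20, 16)
Ratio at component: 20 / 4 = 5.0000

5.0000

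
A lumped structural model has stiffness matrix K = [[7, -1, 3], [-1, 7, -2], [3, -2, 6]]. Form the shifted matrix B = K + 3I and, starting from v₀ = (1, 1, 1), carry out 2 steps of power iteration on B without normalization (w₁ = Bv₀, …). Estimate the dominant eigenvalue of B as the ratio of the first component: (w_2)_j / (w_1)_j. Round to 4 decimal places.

11.9167

B = K + 3I has rows (10, -1, 3); (-1, 10, -2); (3, -2, 9)
w1 = Bv₀ = (12, 7, 10)
w2 = Bw1 = (143, 38, 112)
Ratio: 143/12 = 11.9167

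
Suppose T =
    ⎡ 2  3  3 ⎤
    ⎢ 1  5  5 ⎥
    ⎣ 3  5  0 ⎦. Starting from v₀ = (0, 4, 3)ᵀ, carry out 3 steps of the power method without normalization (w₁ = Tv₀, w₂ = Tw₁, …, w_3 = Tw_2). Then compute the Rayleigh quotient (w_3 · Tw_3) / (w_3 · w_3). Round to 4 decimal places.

w1 = Tv₀ = (21, 35, 20)
w2 = Tw1 = (207, 296, 238)
w3 = Tw2 = (2016, 2877, 2101)
Tw3 = (18966, 26906, 20433)
w3·Tw3 = 2016·18966 + 2877·26906 + 2101·20433 = 158573751; w3·w3 = 2016·2016 + 2877·2877 + 2101·2101 = 16755586
λ ≈ 158573751/16755586 = 9.4639

λ ≈ 9.4639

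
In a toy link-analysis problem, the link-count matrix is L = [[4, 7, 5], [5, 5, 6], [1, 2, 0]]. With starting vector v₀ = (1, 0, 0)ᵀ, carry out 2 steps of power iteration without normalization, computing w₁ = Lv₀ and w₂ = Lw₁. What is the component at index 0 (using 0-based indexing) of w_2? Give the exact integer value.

56

w1 = Lv₀ = (4, 5, 1)
w2 = Lw1 = (56, 51, 14)
The requested component of w2 is 56.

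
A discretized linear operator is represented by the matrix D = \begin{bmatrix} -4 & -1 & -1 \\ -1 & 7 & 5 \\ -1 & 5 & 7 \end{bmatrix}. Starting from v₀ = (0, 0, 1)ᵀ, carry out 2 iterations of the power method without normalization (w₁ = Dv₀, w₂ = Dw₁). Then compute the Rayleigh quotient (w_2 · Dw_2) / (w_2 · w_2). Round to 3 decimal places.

λ ≈ 12.115

w1 = Dv₀ = (-1, 5, 7)
w2 = Dw1 = (-8, 71, 75)
Dw2 = (-114, 880, 888)
w2·Dw2 = (-8)·(-114) + 71·880 + 75·888 = 129992; w2·w2 = (-8)·(-8) + 71·71 + 75·75 = 10730
λ ≈ 129992/10730 = 12.115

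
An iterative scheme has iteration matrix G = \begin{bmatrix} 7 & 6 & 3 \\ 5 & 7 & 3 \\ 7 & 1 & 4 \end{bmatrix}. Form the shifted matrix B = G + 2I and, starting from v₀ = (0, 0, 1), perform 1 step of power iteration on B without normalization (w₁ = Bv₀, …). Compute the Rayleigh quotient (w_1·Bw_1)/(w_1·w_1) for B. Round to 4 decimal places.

13.5000

B = G + 2I has rows (9, 6, 3); (5, 9, 3); (7, 1, 6)
w1 = Bv₀ = (3, 3, 6)
Bw1 = (63, 60, 60)
w1·Bw1 = 729; w1·w1 = 54; μ ≈ 729/54 = 13.5000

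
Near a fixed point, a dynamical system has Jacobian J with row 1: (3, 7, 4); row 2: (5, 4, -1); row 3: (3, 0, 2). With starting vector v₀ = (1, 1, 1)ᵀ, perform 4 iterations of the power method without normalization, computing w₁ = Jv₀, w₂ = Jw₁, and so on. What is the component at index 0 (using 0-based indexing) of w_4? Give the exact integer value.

w1 = Jv₀ = (3·1 + 7·1 + 4·1; 5·1 + 4·1 + (-1)·1; 3·1 + 0·1 + 2·1) = (14, 8, 5)
w2 = Jw1 = (3·14 + 7·8 + 4·5; 5·14 + 4·8 + (-1)·5; 3·14 + 0·8 + 2·5) = (118, 97, 52)
w3 = Jw2 = (1241, 926, 458)
w4 = Jw3 = (12037, 9451, 4639)
The requested component of w4 is 12037.

12037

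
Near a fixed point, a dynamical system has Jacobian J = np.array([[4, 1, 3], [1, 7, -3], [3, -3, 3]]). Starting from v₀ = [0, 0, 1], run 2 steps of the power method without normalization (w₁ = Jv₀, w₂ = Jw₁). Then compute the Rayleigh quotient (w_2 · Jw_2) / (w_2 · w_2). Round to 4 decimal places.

w1 = Jv₀ = (4·0 + 1·0 + 3·1; 1·0 + 7·0 + (-3)·1; 3·0 + (-3)·0 + 3·1) = (3, -3, 3)
w2 = Jw1 = (4·3 + 1·(-3) + 3·3; 1·3 + 7·(-3) + (-3)·3; 3·3 + (-3)·(-3) + 3·3) = (18, -27, 27)
Jw2 = (126, -252, 216)
w2·Jw2 = 18·126 + (-27)·(-252) + 27·216 = 14904; w2·w2 = 18·18 + (-27)·(-27) + 27·27 = 1782
λ ≈ 14904/1782 = 8.3636

λ ≈ 8.3636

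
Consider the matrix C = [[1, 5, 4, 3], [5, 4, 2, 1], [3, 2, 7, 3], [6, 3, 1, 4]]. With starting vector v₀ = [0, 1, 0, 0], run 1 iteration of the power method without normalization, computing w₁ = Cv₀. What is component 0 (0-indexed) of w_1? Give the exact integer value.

5

w1 = Cv₀ = (5, 4, 2, 3)
The requested component of w1 is 5.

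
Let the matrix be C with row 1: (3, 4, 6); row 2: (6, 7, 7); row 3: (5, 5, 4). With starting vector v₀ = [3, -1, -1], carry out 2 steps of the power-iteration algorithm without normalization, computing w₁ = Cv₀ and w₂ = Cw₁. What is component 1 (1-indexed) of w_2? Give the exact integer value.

w1 = Cv₀ = (-1, 4, 6)
w2 = Cw1 = (49, 64, 39)
The requested component of w2 is 49.

49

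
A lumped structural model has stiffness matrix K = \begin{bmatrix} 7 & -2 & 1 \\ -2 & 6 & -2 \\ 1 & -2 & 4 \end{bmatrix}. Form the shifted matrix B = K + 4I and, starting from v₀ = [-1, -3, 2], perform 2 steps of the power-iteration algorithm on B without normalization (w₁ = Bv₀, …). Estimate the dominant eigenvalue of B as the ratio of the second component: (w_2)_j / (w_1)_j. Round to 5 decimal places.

B = K + 4I has rows (11, -2, 1); (-2, 10, -2); (1, -2, 8)
w1 = Bv₀ = (-3, -32, 21)
w2 = Bw1 = (52, -356, 229)
Ratio: -356/-32 = 11.12500

μ ≈ 11.12500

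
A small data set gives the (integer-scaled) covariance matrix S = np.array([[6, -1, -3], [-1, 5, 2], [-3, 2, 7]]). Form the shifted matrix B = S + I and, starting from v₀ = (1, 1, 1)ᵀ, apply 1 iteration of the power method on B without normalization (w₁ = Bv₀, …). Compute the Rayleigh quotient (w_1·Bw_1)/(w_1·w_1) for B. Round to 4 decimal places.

B = S + I has rows (7, -1, -3); (-1, 6, 2); (-3, 2, 8)
w1 = Bv₀ = (7·1 + (-1)·1 + (-3)·1; (-1)·1 + 6·1 + 2·1; (-3)·1 + 2·1 + 8·1) = (3, 7, 7)
Bw1 = (-7, 53, 61)
w1·Bw1 = 777; w1·w1 = 107; μ ≈ 777/107 = 7.2617

7.2617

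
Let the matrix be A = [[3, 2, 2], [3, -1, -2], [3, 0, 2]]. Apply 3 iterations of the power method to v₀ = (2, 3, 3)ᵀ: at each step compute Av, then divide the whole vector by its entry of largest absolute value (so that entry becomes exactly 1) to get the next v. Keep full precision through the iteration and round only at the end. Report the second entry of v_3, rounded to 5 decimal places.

Av0 = (18.000000, -3.000000, 12.000000); divide by 18.000000 → v1 = (1.000000, -0.166667, 0.666667)
Av1 = (4.000000, 1.833333, 4.333333); divide by 4.333333 → v2 = (0.923077, 0.423077, 1.000000)
Av2 = (5.615385, 0.346154, 4.769231); divide by 5.615385 → v3 = (1.000000, 0.061644, 0.849315)
Requested entry of v3: 27/438 = 0.06164

0.06164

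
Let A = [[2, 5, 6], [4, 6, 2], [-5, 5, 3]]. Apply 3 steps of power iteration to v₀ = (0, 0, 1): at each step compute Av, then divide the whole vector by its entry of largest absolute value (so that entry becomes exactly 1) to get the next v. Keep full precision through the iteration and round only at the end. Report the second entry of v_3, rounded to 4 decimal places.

1.0000

Av0 = (6.00000, 2.00000, 3.00000); divide by 6.00000 → v1 = (1.00000, 0.33333, 0.50000)
Av1 = (6.66667, 7.00000, -1.83333); divide by 7.00000 → v2 = (0.95238, 1.00000, -0.26190)
Av2 = (5.33333, 9.28571, -0.54762); divide by 9.28571 → v3 = (0.57436, 1.00000, -0.05897)
Requested entry of v3: 390/390 = 1.0000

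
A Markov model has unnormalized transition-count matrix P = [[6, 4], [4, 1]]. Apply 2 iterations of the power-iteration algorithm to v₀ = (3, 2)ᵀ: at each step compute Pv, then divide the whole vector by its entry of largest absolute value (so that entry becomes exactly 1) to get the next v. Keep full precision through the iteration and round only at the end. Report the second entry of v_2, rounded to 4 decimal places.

0.5566

Pv0 = (26.00000, 14.00000); divide by 26.00000 → v1 = (1.00000, 0.53846)
Pv1 = (8.15385, 4.53846); divide by 8.15385 → v2 = (1.00000, 0.55660)
Requested entry of v2: 118/212 = 0.5566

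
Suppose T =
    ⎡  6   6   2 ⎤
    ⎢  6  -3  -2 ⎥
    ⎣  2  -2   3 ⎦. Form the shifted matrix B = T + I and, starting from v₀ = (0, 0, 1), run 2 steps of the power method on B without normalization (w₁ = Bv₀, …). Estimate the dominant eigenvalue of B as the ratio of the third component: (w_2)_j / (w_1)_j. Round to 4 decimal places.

B = T + I has rows (7, 6, 2); (6, -2, -2); (2, -2, 4)
w1 = Bv₀ = (7·0 + 6·0 + 2·1; 6·0 + (-2)·0 + (-2)·1; 2·0 + (-2)·0 + 4·1) = (2, -2, 4)
w2 = Bw1 = (7·2 + 6·(-2) + 2·4; 6·2 + (-2)·(-2) + (-2)·4; 2·2 + (-2)·(-2) + 4·4) = (10, 8, 24)
Ratio: 24/4 = 6.0000

6.0000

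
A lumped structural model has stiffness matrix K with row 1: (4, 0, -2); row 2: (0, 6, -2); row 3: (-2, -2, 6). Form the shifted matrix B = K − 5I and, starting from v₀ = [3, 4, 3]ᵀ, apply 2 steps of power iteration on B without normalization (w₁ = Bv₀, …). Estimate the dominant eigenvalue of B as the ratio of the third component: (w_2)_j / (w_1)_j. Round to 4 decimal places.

B = K − 5I has rows (-1, 0, -2); (0, 1, -2); (-2, -2, 1)
w1 = Bv₀ = (-9, -2, -11)
w2 = Bw1 = (31, 20, 11)
Ratio: 11/-11 = -1.0000

μ ≈ -1.0000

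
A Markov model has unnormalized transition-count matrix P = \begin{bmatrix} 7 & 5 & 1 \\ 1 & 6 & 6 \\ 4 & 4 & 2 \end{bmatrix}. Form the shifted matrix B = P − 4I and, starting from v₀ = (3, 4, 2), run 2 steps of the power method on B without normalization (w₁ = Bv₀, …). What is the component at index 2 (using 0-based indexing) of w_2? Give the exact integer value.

168

B = P − 4I has rows (3, 5, 1); (1, 2, 6); (4, 4, -2)
w1 = Bv₀ = (31, 23, 24)
w2 = Bw1 = (232, 221, 168)
Requested component of w2: 168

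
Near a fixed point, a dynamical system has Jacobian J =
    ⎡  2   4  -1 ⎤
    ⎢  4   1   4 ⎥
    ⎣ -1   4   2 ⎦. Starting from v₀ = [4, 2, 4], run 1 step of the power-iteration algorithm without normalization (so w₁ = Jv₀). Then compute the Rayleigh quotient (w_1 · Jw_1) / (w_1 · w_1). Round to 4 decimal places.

w1 = Jv₀ = (12, 34, 12)
Jw1 = (148, 130, 148)
w1·Jw1 = 12·148 + 34·130 + 12·148 = 7972; w1·w1 = 12·12 + 34·34 + 12·12 = 1444
λ ≈ 7972/1444 = 5.5208

5.5208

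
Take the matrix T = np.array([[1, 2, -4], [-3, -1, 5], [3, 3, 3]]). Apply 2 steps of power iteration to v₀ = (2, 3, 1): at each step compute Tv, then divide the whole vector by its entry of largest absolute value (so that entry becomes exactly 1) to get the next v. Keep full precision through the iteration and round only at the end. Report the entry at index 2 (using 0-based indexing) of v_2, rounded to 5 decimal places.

0.65854

Tv0 = (4.000000, -4.000000, 18.000000); divide by 18.000000 → v1 = (0.222222, -0.222222, 1.000000)
Tv1 = (-4.222222, 4.555556, 3.000000); divide by 4.555556 → v2 = (-0.926829, 1.000000, 0.658537)
Requested entry of v2: 54/82 = 0.65854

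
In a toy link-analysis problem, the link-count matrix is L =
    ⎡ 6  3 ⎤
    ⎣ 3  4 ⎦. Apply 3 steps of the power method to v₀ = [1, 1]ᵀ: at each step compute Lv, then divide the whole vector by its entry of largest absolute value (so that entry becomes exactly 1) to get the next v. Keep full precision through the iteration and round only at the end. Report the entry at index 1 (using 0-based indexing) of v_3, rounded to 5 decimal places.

Lv0 = (9.000000, 7.000000); divide by 9.000000 → v1 = (1.000000, 0.777778)
Lv1 = (8.333333, 6.111111); divide by 8.333333 → v2 = (1.000000, 0.733333)
Lv2 = (8.200000, 5.933333); divide by 8.200000 → v3 = (1.000000, 0.723577)
Requested entry of v3: 445/615 = 0.72358

0.72358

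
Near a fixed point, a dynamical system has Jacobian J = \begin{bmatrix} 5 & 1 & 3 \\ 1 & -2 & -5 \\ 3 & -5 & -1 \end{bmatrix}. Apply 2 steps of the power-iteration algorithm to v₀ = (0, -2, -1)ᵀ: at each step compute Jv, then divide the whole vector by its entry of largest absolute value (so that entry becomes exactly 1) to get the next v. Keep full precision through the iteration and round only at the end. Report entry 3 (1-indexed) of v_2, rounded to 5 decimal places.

0.91026

Jv0 = (-5.000000, 9.000000, 11.000000); divide by 11.000000 → v1 = (-0.454545, 0.818182, 1.000000)
Jv1 = (1.545455, -7.090909, -6.454545); divide by -7.090909 → v2 = (-0.217949, 1.000000, 0.910256)
Requested entry of v2: -71/-78 = 0.91026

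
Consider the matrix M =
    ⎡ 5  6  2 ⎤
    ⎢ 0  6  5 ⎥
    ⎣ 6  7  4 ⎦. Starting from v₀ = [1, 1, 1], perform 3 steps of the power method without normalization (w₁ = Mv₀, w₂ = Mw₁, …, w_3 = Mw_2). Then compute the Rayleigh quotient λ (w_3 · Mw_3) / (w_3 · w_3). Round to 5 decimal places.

w1 = Mv₀ = (5·1 + 6·1 + 2·1; 0·1 + 6·1 + 5·1; 6·1 + 7·1 + 4·1) = (13, 11, 17)
w2 = Mw1 = (5·13 + 6·11 + 2·17; 0·13 + 6·11 + 5·17; 6·13 + 7·11 + 4·17) = (165, 151, 223)
w3 = Mw2 = (2177, 2021, 2939)
Mw3 = (28889, 26821, 38965)
w3·Mw3 = 2177·28889 + 2021·26821 + 2939·38965 = 231614729; w3·w3 = 2177·2177 + 2021·2021 + 2939·2939 = 17461491
λ ≈ 231614729/17461491 = 13.26432

13.26432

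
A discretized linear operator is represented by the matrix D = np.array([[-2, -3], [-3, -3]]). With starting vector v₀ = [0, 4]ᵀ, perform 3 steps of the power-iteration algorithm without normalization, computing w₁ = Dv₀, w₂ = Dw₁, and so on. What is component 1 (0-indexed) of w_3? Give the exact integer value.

w1 = Dv₀ = (-12, -12)
w2 = Dw1 = (60, 72)
w3 = Dw2 = (-336, -396)
The requested component of w3 is -396.

-396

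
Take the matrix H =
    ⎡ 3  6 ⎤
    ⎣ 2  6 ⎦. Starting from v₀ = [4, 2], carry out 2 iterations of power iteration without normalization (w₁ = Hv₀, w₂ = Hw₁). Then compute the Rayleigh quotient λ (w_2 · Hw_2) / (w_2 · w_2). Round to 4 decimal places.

w1 = Hv₀ = (3·4 + 6·2; 2·4 + 6·2) = (24, 20)
w2 = Hw1 = (3·24 + 6·20; 2·24 + 6·20) = (192, 168)
Hw2 = (1584, 1392)
w2·Hw2 = 192·1584 + 168·1392 = 537984; w2·w2 = 192·192 + 168·168 = 65088
λ ≈ 537984/65088 = 8.2655

8.2655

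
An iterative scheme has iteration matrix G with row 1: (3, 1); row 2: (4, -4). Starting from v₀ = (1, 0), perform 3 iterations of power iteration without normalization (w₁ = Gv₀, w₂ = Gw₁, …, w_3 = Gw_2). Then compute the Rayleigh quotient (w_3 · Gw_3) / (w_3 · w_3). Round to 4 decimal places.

w1 = Gv₀ = (3·1 + 1·0; 4·1 + (-4)·0) = (3, 4)
w2 = Gw1 = (3·3 + 1·4; 4·3 + (-4)·4) = (13, -4)
w3 = Gw2 = (35, 68)
Gw3 = (173, -132)
w3·Gw3 = 35·173 + 68·(-132) = -2921; w3·w3 = 35·35 + 68·68 = 5849
λ ≈ -2921/5849 = -0.4994

-0.4994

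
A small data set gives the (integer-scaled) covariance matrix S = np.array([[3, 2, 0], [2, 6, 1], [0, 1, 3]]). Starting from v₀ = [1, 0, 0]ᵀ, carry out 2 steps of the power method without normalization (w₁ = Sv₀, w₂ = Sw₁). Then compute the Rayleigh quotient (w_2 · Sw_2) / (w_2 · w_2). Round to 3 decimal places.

w1 = Sv₀ = (3·1 + 2·0 + 0·0; 2·1 + 6·0 + 1·0; 0·1 + 1·0 + 3·0) = (3, 2, 0)
w2 = Sw1 = (3·3 + 2·2 + 0·0; 2·3 + 6·2 + 1·0; 0·3 + 1·2 + 3·0) = (13, 18, 2)
Sw2 = (75, 136, 24)
w2·Sw2 = 13·75 + 18·136 + 2·24 = 3471; w2·w2 = 13·13 + 18·18 + 2·2 = 497
λ ≈ 3471/497 = 6.984

6.984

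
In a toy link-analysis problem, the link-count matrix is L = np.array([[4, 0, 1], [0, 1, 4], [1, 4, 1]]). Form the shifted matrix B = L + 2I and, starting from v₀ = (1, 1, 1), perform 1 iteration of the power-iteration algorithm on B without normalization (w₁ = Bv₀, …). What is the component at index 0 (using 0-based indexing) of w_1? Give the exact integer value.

7

B = L + 2I has rows (6, 0, 1); (0, 3, 4); (1, 4, 3)
w1 = Bv₀ = (6·1 + 0·1 + 1·1; 0·1 + 3·1 + 4·1; 1·1 + 4·1 + 3·1) = (7, 7, 8)
Requested component of w1: 7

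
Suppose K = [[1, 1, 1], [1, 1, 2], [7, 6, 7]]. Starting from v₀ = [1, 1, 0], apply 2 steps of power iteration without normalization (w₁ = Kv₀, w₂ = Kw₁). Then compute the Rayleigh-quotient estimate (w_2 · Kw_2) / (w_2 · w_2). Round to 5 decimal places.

9.54591

w1 = Kv₀ = (2, 2, 13)
w2 = Kw1 = (17, 30, 117)
Kw2 = (164, 281, 1118)
w2·Kw2 = 17·164 + 30·281 + 117·1118 = 142024; w2·w2 = 17·17 + 30·30 + 117·117 = 14878
λ ≈ 142024/14878 = 9.54591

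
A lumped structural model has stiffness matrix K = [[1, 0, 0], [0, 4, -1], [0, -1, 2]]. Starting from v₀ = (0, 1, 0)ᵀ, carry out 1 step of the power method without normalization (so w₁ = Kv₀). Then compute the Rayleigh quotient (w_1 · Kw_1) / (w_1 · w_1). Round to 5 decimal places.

w1 = Kv₀ = (1·0 + 0·1 + 0·0; 0·0 + 4·1 + (-1)·0; 0·0 + (-1)·1 + 2·0) = (0, 4, -1)
Kw1 = (0, 17, -6)
w1·Kw1 = 0·0 + 4·17 + (-1)·(-6) = 74; w1·w1 = 0·0 + 4·4 + (-1)·(-1) = 17
λ ≈ 74/17 = 4.35294

λ ≈ 4.35294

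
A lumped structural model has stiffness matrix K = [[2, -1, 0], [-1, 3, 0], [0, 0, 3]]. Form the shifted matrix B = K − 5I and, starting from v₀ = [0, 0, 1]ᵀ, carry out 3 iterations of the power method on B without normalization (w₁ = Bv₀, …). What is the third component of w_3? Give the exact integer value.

B = K − 5I has rows (-3, -1, 0); (-1, -2, 0); (0, 0, -2)
w1 = Bv₀ = (0, 0, -2)
w2 = Bw1 = (0, 0, 4)
w3 = Bw2 = (0, 0, -8)
Requested component of w3: -8

-8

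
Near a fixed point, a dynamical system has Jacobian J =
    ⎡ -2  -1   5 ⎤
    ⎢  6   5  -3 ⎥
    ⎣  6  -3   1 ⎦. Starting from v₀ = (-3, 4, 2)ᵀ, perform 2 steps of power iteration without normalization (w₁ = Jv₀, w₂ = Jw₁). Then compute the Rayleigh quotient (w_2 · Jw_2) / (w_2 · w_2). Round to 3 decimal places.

w1 = Jv₀ = ((-2)·(-3) + (-1)·4 + 5·2; 6·(-3) + 5·4 + (-3)·2; 6·(-3) + (-3)·4 + 1·2) = (12, -4, -28)
w2 = Jw1 = ((-2)·12 + (-1)·(-4) + 5·(-28); 6·12 + 5·(-4) + (-3)·(-28); 6·12 + (-3)·(-4) + 1·(-28)) = (-160, 136, 56)
Jw2 = (464, -448, -1312)
w2·Jw2 = (-160)·464 + 136·(-448) + 56·(-1312) = -208640; w2·w2 = (-160)·(-160) + 136·136 + 56·56 = 47232
λ ≈ -208640/47232 = -4.417

-4.417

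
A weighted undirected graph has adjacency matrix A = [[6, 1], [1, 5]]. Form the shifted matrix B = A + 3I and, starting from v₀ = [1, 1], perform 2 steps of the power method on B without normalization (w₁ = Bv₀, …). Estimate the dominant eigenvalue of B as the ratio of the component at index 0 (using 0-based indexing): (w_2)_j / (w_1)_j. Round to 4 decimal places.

B = A + 3I has rows (9, 1); (1, 8)
w1 = Bv₀ = (9·1 + 1·1; 1·1 + 8·1) = (10, 9)
w2 = Bw1 = (9·10 + 1·9; 1·10 + 8·9) = (99, 82)
Ratio: 99/10 = 9.9000

μ ≈ 9.9000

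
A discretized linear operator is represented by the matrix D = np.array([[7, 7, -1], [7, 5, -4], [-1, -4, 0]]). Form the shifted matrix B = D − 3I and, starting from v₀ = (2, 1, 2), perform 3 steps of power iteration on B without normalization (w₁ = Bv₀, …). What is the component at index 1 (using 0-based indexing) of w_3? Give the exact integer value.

B = D − 3I has rows (4, 7, -1); (7, 2, -4); (-1, -4, -3)
w1 = Bv₀ = (4·2 + 7·1 + (-1)·2; 7·2 + 2·1 + (-4)·2; (-1)·2 + (-4)·1 + (-3)·2) = (13, 8, -12)
w2 = Bw1 = (4·13 + 7·8 + (-1)·(-12); 7·13 + 2·8 + (-4)·(-12); (-1)·13 + (-4)·8 + (-3)·(-12)) = (120, 155, -9)
w3 = Bw2 = (1574, 1186, -713)
Requested component of w3: 1186

1186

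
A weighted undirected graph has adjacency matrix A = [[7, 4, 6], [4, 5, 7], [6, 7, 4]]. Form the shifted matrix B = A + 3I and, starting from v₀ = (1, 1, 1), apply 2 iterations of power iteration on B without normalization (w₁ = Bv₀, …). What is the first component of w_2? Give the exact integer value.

396

B = A + 3I has rows (10, 4, 6); (4, 8, 7); (6, 7, 7)
w1 = Bv₀ = (10·1 + 4·1 + 6·1; 4·1 + 8·1 + 7·1; 6·1 + 7·1 + 7·1) = (20, 19, 20)
w2 = Bw1 = (10·20 + 4·19 + 6·20; 4·20 + 8·19 + 7·20; 6·20 + 7·19 + 7·20) = (396, 372, 393)
Requested component of w2: 396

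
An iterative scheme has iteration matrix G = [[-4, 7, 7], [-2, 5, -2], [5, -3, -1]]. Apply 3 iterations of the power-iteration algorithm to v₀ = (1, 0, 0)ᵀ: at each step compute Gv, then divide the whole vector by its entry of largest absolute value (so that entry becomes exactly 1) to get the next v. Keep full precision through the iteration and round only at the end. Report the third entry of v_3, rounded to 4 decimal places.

-0.6575

Gv0 = (-4.00000, -2.00000, 5.00000); divide by 5.00000 → v1 = (-0.80000, -0.40000, 1.00000)
Gv1 = (7.40000, -2.40000, -3.80000); divide by 7.40000 → v2 = (1.00000, -0.32432, -0.51351)
Gv2 = (-9.86486, -2.59459, 6.48649); divide by -9.86486 → v3 = (1.00000, 0.26301, -0.65753)
Requested entry of v3: 240/-365 = -0.6575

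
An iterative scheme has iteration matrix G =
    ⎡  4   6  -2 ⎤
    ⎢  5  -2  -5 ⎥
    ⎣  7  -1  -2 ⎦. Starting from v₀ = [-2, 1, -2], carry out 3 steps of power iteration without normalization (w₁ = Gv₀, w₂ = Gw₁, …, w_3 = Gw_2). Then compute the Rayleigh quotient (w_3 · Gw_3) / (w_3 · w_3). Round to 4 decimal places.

-2.5813

w1 = Gv₀ = (4·(-2) + 6·1 + (-2)·(-2); 5·(-2) + (-2)·1 + (-5)·(-2); 7·(-2) + (-1)·1 + (-2)·(-2)) = (2, -2, -11)
w2 = Gw1 = (4·2 + 6·(-2) + (-2)·(-11); 5·2 + (-2)·(-2) + (-5)·(-11); 7·2 + (-1)·(-2) + (-2)·(-11)) = (18, 69, 38)
w3 = Gw2 = (410, -238, -19)
Gw3 = (250, 2621, 3146)
w3·Gw3 = 410·250 + (-238)·2621 + (-19)·3146 = -581072; w3·w3 = 410·410 + (-238)·(-238) + (-19)·(-19) = 225105
λ ≈ -581072/225105 = -2.5813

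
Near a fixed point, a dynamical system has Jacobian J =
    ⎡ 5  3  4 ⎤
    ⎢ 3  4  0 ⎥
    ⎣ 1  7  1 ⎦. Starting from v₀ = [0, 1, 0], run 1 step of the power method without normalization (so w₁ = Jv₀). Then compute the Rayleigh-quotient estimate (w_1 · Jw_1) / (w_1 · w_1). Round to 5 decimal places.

λ ≈ 7.17568

w1 = Jv₀ = (5·0 + 3·1 + 4·0; 3·0 + 4·1 + 0·0; 1·0 + 7·1 + 1·0) = (3, 4, 7)
Jw1 = (55, 25, 38)
w1·Jw1 = 3·55 + 4·25 + 7·38 = 531; w1·w1 = 3·3 + 4·4 + 7·7 = 74
λ ≈ 531/74 = 7.17568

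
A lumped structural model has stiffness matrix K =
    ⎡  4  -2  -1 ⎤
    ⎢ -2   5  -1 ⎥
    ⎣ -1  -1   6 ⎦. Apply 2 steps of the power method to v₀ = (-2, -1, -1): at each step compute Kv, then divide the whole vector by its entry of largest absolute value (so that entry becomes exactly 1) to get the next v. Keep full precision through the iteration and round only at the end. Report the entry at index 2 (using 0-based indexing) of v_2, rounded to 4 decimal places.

0.7647

Kv0 = (-5.00000, 0.00000, -3.00000); divide by -5.00000 → v1 = (1.00000, 0.00000, 0.60000)
Kv1 = (3.40000, -2.60000, 2.60000); divide by 3.40000 → v2 = (1.00000, -0.76471, 0.76471)
Requested entry of v2: -13/-17 = 0.7647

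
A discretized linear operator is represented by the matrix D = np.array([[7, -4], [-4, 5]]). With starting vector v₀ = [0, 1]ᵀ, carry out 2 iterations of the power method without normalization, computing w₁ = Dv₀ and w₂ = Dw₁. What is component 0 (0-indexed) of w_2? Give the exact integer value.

-48

w1 = Dv₀ = (-4, 5)
w2 = Dw1 = (-48, 41)
The requested component of w2 is -48.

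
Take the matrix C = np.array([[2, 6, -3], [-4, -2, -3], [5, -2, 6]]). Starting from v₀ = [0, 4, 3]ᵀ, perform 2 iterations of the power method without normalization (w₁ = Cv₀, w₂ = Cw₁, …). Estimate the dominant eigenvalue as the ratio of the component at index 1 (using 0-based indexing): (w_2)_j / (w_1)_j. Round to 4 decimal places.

w1 = Cv₀ = (15, -17, 10)
w2 = Cw1 = (-102, -56, 169)
Ratio at component: -56 / -17 = 3.2941

λ ≈ 3.2941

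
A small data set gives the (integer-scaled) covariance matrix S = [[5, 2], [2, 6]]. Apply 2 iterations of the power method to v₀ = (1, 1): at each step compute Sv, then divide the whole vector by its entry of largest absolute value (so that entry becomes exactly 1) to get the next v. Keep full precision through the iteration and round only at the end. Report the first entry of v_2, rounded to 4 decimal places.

0.8226

Sv0 = (7.00000, 8.00000); divide by 8.00000 → v1 = (0.87500, 1.00000)
Sv1 = (6.37500, 7.75000); divide by 7.75000 → v2 = (0.82258, 1.00000)
Requested entry of v2: 51/62 = 0.8226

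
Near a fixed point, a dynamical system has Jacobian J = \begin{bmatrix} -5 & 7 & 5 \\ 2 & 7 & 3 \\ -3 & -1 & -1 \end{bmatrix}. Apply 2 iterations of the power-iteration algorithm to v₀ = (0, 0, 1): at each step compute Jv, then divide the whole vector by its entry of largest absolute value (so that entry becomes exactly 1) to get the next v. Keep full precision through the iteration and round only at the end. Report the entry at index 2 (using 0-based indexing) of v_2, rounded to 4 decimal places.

Jv0 = (5.00000, 3.00000, -1.00000); divide by 5.00000 → v1 = (1.00000, 0.60000, -0.20000)
Jv1 = (-1.80000, 5.60000, -3.40000); divide by 5.60000 → v2 = (-0.32143, 1.00000, -0.60714)
Requested entry of v2: -17/28 = -0.6071

-0.6071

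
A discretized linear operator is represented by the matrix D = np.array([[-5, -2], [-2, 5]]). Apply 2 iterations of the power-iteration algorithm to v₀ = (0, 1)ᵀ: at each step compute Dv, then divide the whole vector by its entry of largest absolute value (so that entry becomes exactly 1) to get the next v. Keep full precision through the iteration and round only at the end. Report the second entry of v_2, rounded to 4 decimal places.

Dv0 = (-2.00000, 5.00000); divide by 5.00000 → v1 = (-0.40000, 1.00000)
Dv1 = (0.00000, 5.80000); divide by 5.80000 → v2 = (0.00000, 1.00000)
Requested entry of v2: 29/29 = 1.0000

1.0000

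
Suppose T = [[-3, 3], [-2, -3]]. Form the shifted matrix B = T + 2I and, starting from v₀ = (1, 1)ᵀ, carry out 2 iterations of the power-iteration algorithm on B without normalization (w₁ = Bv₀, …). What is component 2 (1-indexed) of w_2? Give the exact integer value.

B = T + 2I has rows (-1, 3); (-2, -1)
w1 = Bv₀ = ((-1)·1 + 3·1; (-2)·1 + (-1)·1) = (2, -3)
w2 = Bw1 = ((-1)·2 + 3·(-3); (-2)·2 + (-1)·(-3)) = (-11, -1)
Requested component of w2: -1

-1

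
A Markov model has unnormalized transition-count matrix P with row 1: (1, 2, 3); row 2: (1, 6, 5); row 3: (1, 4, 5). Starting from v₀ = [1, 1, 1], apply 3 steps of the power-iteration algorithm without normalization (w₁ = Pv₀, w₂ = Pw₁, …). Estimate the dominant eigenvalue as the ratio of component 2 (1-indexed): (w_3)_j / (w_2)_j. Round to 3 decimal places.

10.531

w1 = Pv₀ = (6, 12, 10)
w2 = Pw1 = (60, 128, 104)
w3 = Pw2 = (628, 1348, 1092)
Ratio at component: 1348 / 128 = 10.531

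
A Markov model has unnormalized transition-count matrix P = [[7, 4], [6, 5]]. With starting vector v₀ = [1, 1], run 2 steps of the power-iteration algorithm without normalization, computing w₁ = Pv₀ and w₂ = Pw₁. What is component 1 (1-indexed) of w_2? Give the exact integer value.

121

w1 = Pv₀ = (11, 11)
w2 = Pw1 = (121, 121)
The requested component of w2 is 121.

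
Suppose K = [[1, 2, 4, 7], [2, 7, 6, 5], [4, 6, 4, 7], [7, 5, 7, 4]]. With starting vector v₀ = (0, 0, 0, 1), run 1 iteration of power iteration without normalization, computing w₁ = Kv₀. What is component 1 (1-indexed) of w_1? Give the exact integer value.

w1 = Kv₀ = (1·0 + 2·0 + 4·0 + 7·1; 2·0 + 7·0 + 6·0 + 5·1; 4·0 + 6·0 + 4·0 + 7·1; 7·0 + 5·0 + 7·0 + 4·1) = (7, 5, 7, 4)
The requested component of w1 is 7.

7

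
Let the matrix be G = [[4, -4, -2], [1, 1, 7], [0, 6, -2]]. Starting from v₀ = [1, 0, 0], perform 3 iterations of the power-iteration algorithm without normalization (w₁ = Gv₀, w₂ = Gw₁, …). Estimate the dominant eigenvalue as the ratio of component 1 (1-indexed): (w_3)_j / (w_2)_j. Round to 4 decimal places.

w1 = Gv₀ = (4·1 + (-4)·0 + (-2)·0; 1·1 + 1·0 + 7·0; 0·1 + 6·0 + (-2)·0) = (4, 1, 0)
w2 = Gw1 = (4·4 + (-4)·1 + (-2)·0; 1·4 + 1·1 + 7·0; 0·4 + 6·1 + (-2)·0) = (12, 5, 6)
w3 = Gw2 = (16, 59, 18)
Ratio at component: 16 / 12 = 1.3333

1.3333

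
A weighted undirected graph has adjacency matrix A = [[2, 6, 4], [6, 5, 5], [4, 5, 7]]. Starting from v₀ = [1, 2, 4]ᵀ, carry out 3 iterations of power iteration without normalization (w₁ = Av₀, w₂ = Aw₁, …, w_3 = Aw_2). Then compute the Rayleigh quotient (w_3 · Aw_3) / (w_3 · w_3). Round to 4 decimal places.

w1 = Av₀ = (2·1 + 6·2 + 4·4; 6·1 + 5·2 + 5·4; 4·1 + 5·2 + 7·4) = (30, 36, 42)
w2 = Aw1 = (2·30 + 6·36 + 4·42; 6·30 + 5·36 + 5·42; 4·30 + 5·36 + 7·42) = (444, 570, 594)
w3 = Aw2 = (6684, 8484, 8784)
Aw3 = (99408, 126444, 130644)
w3·Aw3 = 6684·99408 + 8484·126444 + 8784·130644 = 2884770864; w3·w3 = 6684·6684 + 8484·8484 + 8784·8784 = 193812768
λ ≈ 2884770864/193812768 = 14.8843

14.8843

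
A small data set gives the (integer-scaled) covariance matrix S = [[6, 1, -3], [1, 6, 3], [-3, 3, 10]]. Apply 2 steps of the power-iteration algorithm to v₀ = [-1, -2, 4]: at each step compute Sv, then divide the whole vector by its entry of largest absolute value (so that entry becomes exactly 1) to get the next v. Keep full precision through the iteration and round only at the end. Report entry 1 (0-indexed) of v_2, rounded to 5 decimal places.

Sv0 = (-20.000000, -1.000000, 37.000000); divide by 37.000000 → v1 = (-0.540541, -0.027027, 1.000000)
Sv1 = (-6.270270, 2.297297, 11.540541); divide by 11.540541 → v2 = (-0.543326, 0.199063, 1.000000)
Requested entry of v2: 85/427 = 0.19906

0.19906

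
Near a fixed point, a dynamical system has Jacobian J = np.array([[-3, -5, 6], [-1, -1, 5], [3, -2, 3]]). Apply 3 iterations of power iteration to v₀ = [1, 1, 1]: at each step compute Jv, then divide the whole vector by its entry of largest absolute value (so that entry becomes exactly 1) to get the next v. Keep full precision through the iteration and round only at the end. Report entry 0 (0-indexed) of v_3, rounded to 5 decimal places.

1.00000

Jv0 = (-2.000000, 3.000000, 4.000000); divide by 4.000000 → v1 = (-0.500000, 0.750000, 1.000000)
Jv1 = (3.750000, 4.750000, 0.000000); divide by 4.750000 → v2 = (0.789474, 1.000000, 0.000000)
Jv2 = (-7.368421, -1.789474, 0.368421); divide by -7.368421 → v3 = (1.000000, 0.242857, -0.050000)
Requested entry of v3: -140/-140 = 1.00000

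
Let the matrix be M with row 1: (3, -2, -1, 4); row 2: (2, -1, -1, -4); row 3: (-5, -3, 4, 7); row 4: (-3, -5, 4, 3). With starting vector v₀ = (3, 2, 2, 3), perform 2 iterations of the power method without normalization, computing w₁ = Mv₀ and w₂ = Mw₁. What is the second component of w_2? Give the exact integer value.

w1 = Mv₀ = (15, -10, 8, -2)
w2 = Mw1 = (49, 40, -27, 31)
The requested component of w2 is 40.

40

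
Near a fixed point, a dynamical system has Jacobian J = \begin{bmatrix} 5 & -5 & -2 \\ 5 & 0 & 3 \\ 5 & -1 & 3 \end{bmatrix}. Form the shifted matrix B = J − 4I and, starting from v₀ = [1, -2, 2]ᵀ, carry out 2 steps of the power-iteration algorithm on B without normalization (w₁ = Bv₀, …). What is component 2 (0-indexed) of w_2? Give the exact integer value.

11

B = J − 4I has rows (1, -5, -2); (5, -4, 3); (5, -1, -1)
w1 = Bv₀ = (1·1 + (-5)·(-2) + (-2)·2; 5·1 + (-4)·(-2) + 3·2; 5·1 + (-1)·(-2) + (-1)·2) = (7, 19, 5)
w2 = Bw1 = (1·7 + (-5)·19 + (-2)·5; 5·7 + (-4)·19 + 3·5; 5·7 + (-1)·19 + (-1)·5) = (-98, -26, 11)
Requested component of w2: 11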